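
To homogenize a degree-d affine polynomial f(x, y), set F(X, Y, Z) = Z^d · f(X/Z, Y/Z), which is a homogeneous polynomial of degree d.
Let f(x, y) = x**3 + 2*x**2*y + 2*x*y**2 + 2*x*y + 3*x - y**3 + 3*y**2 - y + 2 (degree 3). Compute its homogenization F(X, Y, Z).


F(X, Y, Z) = X**3 + 2*X**2*Y + 2*X*Y**2 + 2*X*Y*Z + 3*X*Z**2 - Y**3 + 3*Y**2*Z - Y*Z**2 + 2*Z**3

deg(f) = 3.
Substitute x = X/Z, y = Y/Z into f, then multiply by Z^3.
  monomial 1·x^3·y^0 ↦ 1·X^3·Y^0·Z^0.
  monomial 2·x^2·y^1 ↦ 2·X^2·Y^1·Z^0.
  monomial 2·x^1·y^2 ↦ 2·X^1·Y^2·Z^0.
  monomial 2·x^1·y^1 ↦ 2·X^1·Y^1·Z^1.
  monomial 3·x^1·y^0 ↦ 3·X^1·Y^0·Z^2.
  monomial -1·x^0·y^3 ↦ -1·X^0·Y^3·Z^0.
  monomial 3·x^0·y^2 ↦ 3·X^0·Y^2·Z^1.
  monomial -1·x^0·y^1 ↦ -1·X^0·Y^1·Z^2.
  monomial 2·x^0·y^0 ↦ 2·X^0·Y^0·Z^3.
Collecting: F(X, Y, Z) = X**3 + 2*X**2*Y + 2*X*Y**2 + 2*X*Y*Z + 3*X*Z**2 - Y**3 + 3*Y**2*Z - Y*Z**2 + 2*Z**3.


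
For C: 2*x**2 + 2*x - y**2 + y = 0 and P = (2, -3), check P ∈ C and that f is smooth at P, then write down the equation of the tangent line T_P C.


Tangent line at P: 10*x + 7*y + 1 = 0.

Step 1: f(2, -3) = 0, so P lies on C.
Step 2: partial derivatives
  f_x(x, y) = 4*x + 2, f_y(x, y) = 1 - 2*y.
  f_x(P) = 10, f_y(P) = 7 (gradient nonzero, so P is smooth).
Step 3: tangent line at P: 10·(x − 2) + 7·(y − -3) = 0.
Expanding: 10*x + 7*y + 1 = 0.


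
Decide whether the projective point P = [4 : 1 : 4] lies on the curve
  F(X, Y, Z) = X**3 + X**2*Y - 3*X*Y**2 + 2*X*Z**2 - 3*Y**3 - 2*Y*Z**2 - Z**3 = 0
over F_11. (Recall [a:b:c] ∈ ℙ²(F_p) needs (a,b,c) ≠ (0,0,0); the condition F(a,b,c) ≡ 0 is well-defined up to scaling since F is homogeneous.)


F(4,1,4) ≡ 9 (mod 11); P is NOT on the curve.

Evaluate F(4, 1, 4) term-by-term (mod 11).
  X**3 ↦ 1·64·1·1 = 64
  X**2*Y ↦ 1·16·1·1 = 16
  -3*X*Y**2 ↦ -3·4·1·1 = -12
  2*X*Z**2 ↦ 2·4·1·16 = 128
  -3*Y**3 ↦ -3·1·1·1 = -3
  -2*Y*Z**2 ↦ -2·1·1·16 = -32
  -Z**3 ↦ -1·1·1·64 = -64
Sum: F(4, 1, 4) = (64) + (16) + (-12) + (128) + (-3) + (-32) + (-64) = 97.
Reducing mod 11: 97 ≡ 9 (mod 11).
Since F(a, b, c) ≡ 9 ≠ 0 (mod 11), P does NOT lie on the curve.


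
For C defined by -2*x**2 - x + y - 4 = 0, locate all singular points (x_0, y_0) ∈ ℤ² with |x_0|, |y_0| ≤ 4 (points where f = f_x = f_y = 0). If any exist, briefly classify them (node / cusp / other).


No singular points in the scanned grid; C is smooth there.

Compute partial derivatives:
  f_x = -4*x - 1.
  f_y = 1.
f_y = 1 is a nonzero constant, so f_y never vanishes: no point (x, y) can satisfy f = f_x = f_y = 0. In particular no (x, y) ∈ {−4, ..., 4}² is singular; the curve is smooth.


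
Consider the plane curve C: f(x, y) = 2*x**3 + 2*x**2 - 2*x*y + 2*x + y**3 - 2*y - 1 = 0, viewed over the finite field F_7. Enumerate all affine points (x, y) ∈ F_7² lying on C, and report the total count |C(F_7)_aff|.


Affine F_7-points: {(0, 6), (3, 0), (3, 1), (3, 6)}; count = 4.

For each of the 49 pairs (x, y) ∈ F_7², evaluate f(x, y) mod 7. Record the zeros.
  x = 0: [0↦6, 1↦5, 2↦3, 3↦6, 4↦6, 5↦2, 6↦0]  zeros at y ∈ {6}
  x = 1: [0↦5, 1↦2, 2↦5, 3↦6, 4↦4, 5↦5, 6↦1]  zeros at y ∈ ∅
  x = 2: [0↦6, 1↦1, 2↦2, 3↦1, 4↦4, 5↦3, 6↦4]  zeros at y ∈ ∅
  x = 3: [0↦0, 1↦0, 2↦6, 3↦3, 4↦4, 5↦1, 6↦0]  zeros at y ∈ {0, 1, 6}
  x = 4: [0↦6, 1↦4, 2↦1, 3↦3, 4↦2, 5↦4, 6↦1]  zeros at y ∈ ∅
  x = 5: [0↦1, 1↦4, 2↦6, 3↦6, 4↦3, 5↦3, 6↦5]  zeros at y ∈ ∅
  x = 6: [0↦4, 1↦5, 2↦5, 3↦3, 4↦5, 5↦3, 6↦3]  zeros at y ∈ ∅
Collecting zeros: affine points = {(0, 6), (3, 0), (3, 1), (3, 6)}.
Total count |C(F_7)_aff| = 4.


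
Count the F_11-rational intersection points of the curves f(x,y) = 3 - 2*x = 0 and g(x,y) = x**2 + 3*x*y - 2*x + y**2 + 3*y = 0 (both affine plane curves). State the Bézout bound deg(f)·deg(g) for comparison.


Common zeros: ∅; count = 0; Bézout bound = 2.

deg(f) = 1, deg(g) = 2, so Bézout bound = 2.
Scan x ∈ F_11. For each x, list the y ∈ F_11 with f(x, y) ≡ 0 and those with g(x, y) ≡ 0 (mod 11); the common zeros in that column are the intersection.
  x = 0: f ≡ 0 at y ∈ ∅; g ≡ 0 at y ∈ {0, 8}; common: ∅.
  x = 1: f ≡ 0 at y ∈ ∅; g ≡ 0 at y ∈ ∅; common: ∅.
  x = 2: f ≡ 0 at y ∈ ∅; g ≡ 0 at y ∈ {0, 2}; common: ∅.
  x = 3: f ≡ 0 at y ∈ ∅; g ≡ 0 at y ∈ {5}; common: ∅.
  x = 4: f ≡ 0 at y ∈ ∅; g ≡ 0 at y ∈ ∅; common: ∅.
  x = 5: f ≡ 0 at y ∈ ∅; g ≡ 0 at y ∈ {2}; common: ∅.
  x = 6: f ≡ 0 at y ∈ ∅; g ≡ 0 at y ∈ {5, 7}; common: ∅.
  x = 7: f ≡ 0 at y ∈ {0, 1, 2, 3, 4, 5, 6, 7, 8, 9, 10}; g ≡ 0 at y ∈ ∅; common: ∅.
  x = 8: f ≡ 0 at y ∈ ∅; g ≡ 0 at y ∈ {7, 10}; common: ∅.
  x = 9: f ≡ 0 at y ∈ ∅; g ≡ 0 at y ∈ ∅; common: ∅.
  x = 10: f ≡ 0 at y ∈ ∅; g ≡ 0 at y ∈ ∅; common: ∅.
Collecting: common zeros = ∅, so the count is 0.
Comparison with the Bézout bound: 0 ≤ 2 = deg(f)·deg(g), as expected for curves with no common component (the affine F_11-count falls short of the bound because intersections may lie at infinity, over extension fields, or carry multiplicity).


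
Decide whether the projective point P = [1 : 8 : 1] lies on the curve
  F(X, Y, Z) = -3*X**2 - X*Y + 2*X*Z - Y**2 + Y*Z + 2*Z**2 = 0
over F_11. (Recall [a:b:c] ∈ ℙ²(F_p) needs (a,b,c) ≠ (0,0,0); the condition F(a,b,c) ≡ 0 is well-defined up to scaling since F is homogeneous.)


F(1,8,1) ≡ 3 (mod 11); P is NOT on the curve.

Evaluate F(1, 8, 1) term-by-term (mod 11).
  -3*X**2 ↦ -3·1·1·1 = -3
  -X*Y ↦ -1·1·8·1 = -8
  2*X*Z ↦ 2·1·1·1 = 2
  -Y**2 ↦ -1·1·64·1 = -64
  Y*Z ↦ 1·1·8·1 = 8
  2*Z**2 ↦ 2·1·1·1 = 2
Sum: F(1, 8, 1) = (-3) + (-8) + (2) + (-64) + (8) + (2) = -63.
Reducing mod 11: -63 ≡ 3 (mod 11).
Since F(a, b, c) ≡ 3 ≠ 0 (mod 11), P does NOT lie on the curve.


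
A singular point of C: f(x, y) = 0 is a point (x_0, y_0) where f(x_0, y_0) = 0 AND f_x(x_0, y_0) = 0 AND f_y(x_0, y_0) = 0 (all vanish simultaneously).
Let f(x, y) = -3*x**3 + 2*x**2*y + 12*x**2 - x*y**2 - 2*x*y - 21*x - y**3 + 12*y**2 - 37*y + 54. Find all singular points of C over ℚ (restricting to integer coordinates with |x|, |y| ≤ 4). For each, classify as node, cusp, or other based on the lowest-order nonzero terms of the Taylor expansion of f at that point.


Singular points: {(2, 3)}; classification: cusp.

Compute partial derivatives:
  f_x = -9*x**2 + 4*x*y + 24*x - y**2 - 2*y - 21.
  f_y = 2*x**2 - 2*x*y - 2*x - 3*y**2 + 24*y - 37.
Scan x_0 ∈ {−4, ..., 4}. For each x_0, f_y(x_0, y) is a polynomial in y; find its integer roots y ∈ {−4, ..., 4}, then test f_x and f at those candidates.
  x = -4: f_y(-4, y) = -3*y**2 + 32*y + 3; no integer root y with |y| ≤ 4.
  x = -3: f_y(-3, y) = -3*y**2 + 30*y - 13; no integer root y with |y| ≤ 4.
  x = -2: f_y(-2, y) = -3*y**2 + 28*y - 25; vanishes at y ∈ {1}. (-2, 1): f_x = -116 ≠ 0.
  x = -1: f_y(-1, y) = -3*y**2 + 26*y - 33; no integer root y with |y| ≤ 4.
  x = 0: f_y(0, y) = -3*y**2 + 24*y - 37; no integer root y with |y| ≤ 4.
  x = 1: f_y(1, y) = -3*y**2 + 22*y - 37; no integer root y with |y| ≤ 4.
  x = 2: f_y(2, y) = -3*y**2 + 20*y - 33; vanishes at y ∈ {3}. (2, 3): f_x = 0, f = 0 — SINGULAR.
  x = 3: f_y(3, y) = -3*y**2 + 18*y - 25; no integer root y with |y| ≤ 4.
  x = 4: f_y(4, y) = -3*y**2 + 16*y - 13; vanishes at y ∈ {1}. (4, 1): f_x = -56 ≠ 0.
Only singular point on the grid: (2, 3).
Classify: substitute x = 2 + u, y = 3 + v and expand: f = -3*u**3 + 2*u**2*v - u*v**2 - v**3 + v**2.
No constant or linear terms (consistent with a singular point). Quadratic part: v**2. Cubic part: -3*u**3 + 2*u**2*v - u*v**2 - v**3.
The quadratic part v**2 is a perfect square, so there is a single (double) tangent line v = 0, i.e. y = 3. Restricting the cubic part to that line (v = 0) leaves -3*u**3 ≠ 0, so f is not divisible by v and the branch is v² ≈ 3*u**3 to lowest order — this is a cusp.
Classification: cusp.


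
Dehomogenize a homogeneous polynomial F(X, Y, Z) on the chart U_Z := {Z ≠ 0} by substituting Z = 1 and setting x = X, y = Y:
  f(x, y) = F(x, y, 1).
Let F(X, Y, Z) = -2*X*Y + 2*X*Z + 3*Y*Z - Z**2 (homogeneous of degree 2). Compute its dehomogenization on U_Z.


f(x, y) = -2*x*y + 2*x + 3*y - 1

On U_Z we set Z = 1. Each monomial c·X^i·Y^j·Z^k in F becomes c·x^i·y^j·1^k = c·x^i·y^j.
Substituting Z = 1: F(X, Y, 1) = -2*x*y + 2*x + 3*y - 1.
Note: deg(f) ≤ deg(F) = 2; strict inequality happens when F is divisible by Z (lost terms).


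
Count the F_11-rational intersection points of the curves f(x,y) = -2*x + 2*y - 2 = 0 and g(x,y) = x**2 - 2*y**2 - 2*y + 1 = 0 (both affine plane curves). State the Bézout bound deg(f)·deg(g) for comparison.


Common zeros: ∅; count = 0; Bézout bound = 2.

deg(f) = 1, deg(g) = 2, so Bézout bound = 2.
Scan x ∈ F_11. For each x, list the y ∈ F_11 with f(x, y) ≡ 0 and those with g(x, y) ≡ 0 (mod 11); the common zeros in that column are the intersection.
  x = 0: f ≡ 0 at y ∈ {1}; g ≡ 0 at y ∈ {2, 8}; common: ∅.
  x = 1: f ≡ 0 at y ∈ {2}; g ≡ 0 at y ∈ {3, 7}; common: ∅.
  x = 2: f ≡ 0 at y ∈ {3}; g ≡ 0 at y ∈ {5}; common: ∅.
  x = 3: f ≡ 0 at y ∈ {4}; g ≡ 0 at y ∈ ∅; common: ∅.
  x = 4: f ≡ 0 at y ∈ {5}; g ≡ 0 at y ∈ ∅; common: ∅.
  x = 5: f ≡ 0 at y ∈ {6}; g ≡ 0 at y ∈ {1, 9}; common: ∅.
  x = 6: f ≡ 0 at y ∈ {7}; g ≡ 0 at y ∈ {1, 9}; common: ∅.
  x = 7: f ≡ 0 at y ∈ {8}; g ≡ 0 at y ∈ ∅; common: ∅.
  x = 8: f ≡ 0 at y ∈ {9}; g ≡ 0 at y ∈ ∅; common: ∅.
  x = 9: f ≡ 0 at y ∈ {10}; g ≡ 0 at y ∈ {5}; common: ∅.
  x = 10: f ≡ 0 at y ∈ {0}; g ≡ 0 at y ∈ {3, 7}; common: ∅.
Collecting: common zeros = ∅, so the count is 0.
Comparison with the Bézout bound: 0 ≤ 2 = deg(f)·deg(g), as expected for curves with no common component (the affine F_11-count falls short of the bound because intersections may lie at infinity, over extension fields, or carry multiplicity).


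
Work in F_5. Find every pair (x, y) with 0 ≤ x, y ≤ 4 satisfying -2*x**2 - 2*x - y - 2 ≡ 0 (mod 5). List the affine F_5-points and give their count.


Affine F_5-points: {(0, 3), (1, 4), (2, 1), (3, 4), (4, 3)}; count = 5.

For each of the 25 pairs (x, y) ∈ F_5², evaluate f(x, y) mod 5. Record the zeros.
  x = 0: [0↦3, 1↦2, 2↦1, 3↦0, 4↦4]  zeros at y ∈ {3}
  x = 1: [0↦4, 1↦3, 2↦2, 3↦1, 4↦0]  zeros at y ∈ {4}
  x = 2: [0↦1, 1↦0, 2↦4, 3↦3, 4↦2]  zeros at y ∈ {1}
  x = 3: [0↦4, 1↦3, 2↦2, 3↦1, 4↦0]  zeros at y ∈ {4}
  x = 4: [0↦3, 1↦2, 2↦1, 3↦0, 4↦4]  zeros at y ∈ {3}
Collecting zeros: affine points = {(0, 3), (1, 4), (2, 1), (3, 4), (4, 3)}.
Total count |C(F_5)_aff| = 5.


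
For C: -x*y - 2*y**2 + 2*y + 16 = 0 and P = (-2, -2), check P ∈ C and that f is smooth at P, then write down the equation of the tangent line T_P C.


Tangent line at P: 2*x + 12*y + 28 = 0.

Step 1: f(-2, -2) = 0, so P lies on C.
Step 2: partial derivatives
  f_x(x, y) = -y, f_y(x, y) = -x - 4*y + 2.
  f_x(P) = 2, f_y(P) = 12 (gradient nonzero, so P is smooth).
Step 3: tangent line at P: 2·(x − -2) + 12·(y − -2) = 0.
Expanding: 2*x + 12*y + 28 = 0.


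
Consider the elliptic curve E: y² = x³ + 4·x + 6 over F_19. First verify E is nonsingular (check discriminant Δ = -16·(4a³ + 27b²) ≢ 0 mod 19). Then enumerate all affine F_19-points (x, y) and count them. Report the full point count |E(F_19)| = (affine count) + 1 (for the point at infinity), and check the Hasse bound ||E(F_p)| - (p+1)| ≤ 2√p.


Affine points = {(0, 5), (0, 14), (1, 7), (1, 12), (3, 8), (3, 11), (7, 4), (7, 15), (9, 7), (9, 12), (10, 1), (10, 18), (16, 9), (16, 10), (17, 3), (17, 16), (18, 1), (18, 18)}; affine count = 18; |E(F_19)| = 19.

Discriminant check: Δ ∝ 4a³ + 27b² = 4·4³ + 27·6² = 4·64 + 27·36 ≡ 12 (mod 19). Nonzero ⇒ E is nonsingular.
For each x ∈ F_19, compute rhs = x³ + 4·x + 6 mod 19, then count y ∈ F_19 with y² ≡ rhs.
  x = 0: rhs = 6, matching y values: 5, 14 (2 points).
  x = 1: rhs = 11, matching y values: 7, 12 (2 points).
  x = 2: rhs = 3, matching y values: none (0 points).
  x = 3: rhs = 7, matching y values: 8, 11 (2 points).
  x = 4: rhs = 10, matching y values: none (0 points).
  x = 5: rhs = 18, matching y values: none (0 points).
  x = 6: rhs = 18, matching y values: none (0 points).
  x = 7: rhs = 16, matching y values: 4, 15 (2 points).
  x = 8: rhs = 18, matching y values: none (0 points).
  x = 9: rhs = 11, matching y values: 7, 12 (2 points).
  x = 10: rhs = 1, matching y values: 1, 18 (2 points).
  x = 11: rhs = 13, matching y values: none (0 points).
  x = 12: rhs = 15, matching y values: none (0 points).
  x = 13: rhs = 13, matching y values: none (0 points).
  x = 14: rhs = 13, matching y values: none (0 points).
  x = 15: rhs = 2, matching y values: none (0 points).
  x = 16: rhs = 5, matching y values: 9, 10 (2 points).
  x = 17: rhs = 9, matching y values: 3, 16 (2 points).
  x = 18: rhs = 1, matching y values: 1, 18 (2 points).
Total affine count: 18.
Full point count |E(F_19)| = 18 + 1 = 19.
Hasse bound: |19 − (19+1)| = |-1| = 1 ≤ 2√19 ≈ 8.7178 ✓.


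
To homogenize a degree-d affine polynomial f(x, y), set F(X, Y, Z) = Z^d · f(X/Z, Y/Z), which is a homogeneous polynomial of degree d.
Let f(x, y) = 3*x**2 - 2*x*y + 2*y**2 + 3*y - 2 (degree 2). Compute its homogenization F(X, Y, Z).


F(X, Y, Z) = 3*X**2 - 2*X*Y + 2*Y**2 + 3*Y*Z - 2*Z**2

deg(f) = 2.
Substitute x = X/Z, y = Y/Z into f, then multiply by Z^2.
  monomial 3·x^2·y^0 ↦ 3·X^2·Y^0·Z^0.
  monomial -2·x^1·y^1 ↦ -2·X^1·Y^1·Z^0.
  monomial 2·x^0·y^2 ↦ 2·X^0·Y^2·Z^0.
  monomial 3·x^0·y^1 ↦ 3·X^0·Y^1·Z^1.
  monomial -2·x^0·y^0 ↦ -2·X^0·Y^0·Z^2.
Collecting: F(X, Y, Z) = 3*X**2 - 2*X*Y + 2*Y**2 + 3*Y*Z - 2*Z**2.


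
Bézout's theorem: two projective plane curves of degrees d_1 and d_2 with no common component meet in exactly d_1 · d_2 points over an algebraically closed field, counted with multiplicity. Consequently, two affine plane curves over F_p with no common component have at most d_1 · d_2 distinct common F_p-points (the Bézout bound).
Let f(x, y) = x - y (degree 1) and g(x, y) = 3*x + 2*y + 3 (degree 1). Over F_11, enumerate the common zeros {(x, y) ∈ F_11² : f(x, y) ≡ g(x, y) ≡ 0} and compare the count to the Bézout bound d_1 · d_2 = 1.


Common zeros: {(6, 6)}; count = 1; Bézout bound = 1.

deg(f) = 1, deg(g) = 1, so Bézout bound = 1.
Scan x ∈ F_11. For each x, list the y ∈ F_11 with f(x, y) ≡ 0 and those with g(x, y) ≡ 0 (mod 11); the common zeros in that column are the intersection.
  x = 0: f ≡ 0 at y ∈ {0}; g ≡ 0 at y ∈ {4}; common: ∅.
  x = 1: f ≡ 0 at y ∈ {1}; g ≡ 0 at y ∈ {8}; common: ∅.
  x = 2: f ≡ 0 at y ∈ {2}; g ≡ 0 at y ∈ {1}; common: ∅.
  x = 3: f ≡ 0 at y ∈ {3}; g ≡ 0 at y ∈ {5}; common: ∅.
  x = 4: f ≡ 0 at y ∈ {4}; g ≡ 0 at y ∈ {9}; common: ∅.
  x = 5: f ≡ 0 at y ∈ {5}; g ≡ 0 at y ∈ {2}; common: ∅.
  x = 6: f ≡ 0 at y ∈ {6}; g ≡ 0 at y ∈ {6}; common: {6}.
  x = 7: f ≡ 0 at y ∈ {7}; g ≡ 0 at y ∈ {10}; common: ∅.
  x = 8: f ≡ 0 at y ∈ {8}; g ≡ 0 at y ∈ {3}; common: ∅.
  x = 9: f ≡ 0 at y ∈ {9}; g ≡ 0 at y ∈ {7}; common: ∅.
  x = 10: f ≡ 0 at y ∈ {10}; g ≡ 0 at y ∈ {0}; common: ∅.
Collecting: common zeros = {(6, 6)}, so the count is 1.
Comparison with the Bézout bound: 1 ≤ 1 = deg(f)·deg(g), as expected for curves with no common component (the bound is attained).


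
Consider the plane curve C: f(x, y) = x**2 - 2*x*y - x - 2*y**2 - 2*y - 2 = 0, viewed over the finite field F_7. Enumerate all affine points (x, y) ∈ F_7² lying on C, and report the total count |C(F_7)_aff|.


Affine F_7-points: {(0, 2), (0, 4), (1, 6), (2, 0), (2, 4), (5, 2), (5, 6), (6, 0)}; count = 8.

For each of the 49 pairs (x, y) ∈ F_7², evaluate f(x, y) mod 7. Record the zeros.
  x = 0: [0↦5, 1↦1, 2↦0, 3↦2, 4↦0, 5↦1, 6↦5]  zeros at y ∈ {2, 4}
  x = 1: [0↦5, 1↦6, 2↦3, 3↦3, 4↦6, 5↦5, 6↦0]  zeros at y ∈ {6}
  x = 2: [0↦0, 1↦6, 2↦1, 3↦6, 4↦0, 5↦4, 6↦4]  zeros at y ∈ {0, 4}
  x = 3: [0↦4, 1↦1, 2↦1, 3↦4, 4↦3, 5↦5, 6↦3]  zeros at y ∈ ∅
  x = 4: [0↦3, 1↦5, 2↦3, 3↦4, 4↦1, 5↦1, 6↦4]  zeros at y ∈ ∅
  x = 5: [0↦4, 1↦4, 2↦0, 3↦6, 4↦1, 5↦6, 6↦0]  zeros at y ∈ {2, 6}
  x = 6: [0↦0, 1↦5, 2↦6, 3↦3, 4↦3, 5↦6, 6↦5]  zeros at y ∈ {0}
Collecting zeros: affine points = {(0, 2), (0, 4), (1, 6), (2, 0), (2, 4), (5, 2), (5, 6), (6, 0)}.
Total count |C(F_7)_aff| = 8.


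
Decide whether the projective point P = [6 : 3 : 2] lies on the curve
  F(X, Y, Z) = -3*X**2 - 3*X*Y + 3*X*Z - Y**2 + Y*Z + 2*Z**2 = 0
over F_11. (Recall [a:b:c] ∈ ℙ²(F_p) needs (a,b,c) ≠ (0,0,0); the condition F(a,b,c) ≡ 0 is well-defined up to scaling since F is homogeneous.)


F(6,3,2) ≡ 0 (mod 11); P is on the curve.

Evaluate F(6, 3, 2) term-by-term (mod 11).
  -3*X**2 ↦ -3·36·1·1 = -108
  -3*X*Y ↦ -3·6·3·1 = -54
  3*X*Z ↦ 3·6·1·2 = 36
  -Y**2 ↦ -1·1·9·1 = -9
  Y*Z ↦ 1·1·3·2 = 6
  2*Z**2 ↦ 2·1·1·4 = 8
Sum: F(6, 3, 2) = (-108) + (-54) + (36) + (-9) + (6) + (8) = -121.
Reducing mod 11: -121 ≡ 0 (mod 11).
Since F(a, b, c) ≡ 0 (mod 11), P lies on the curve.


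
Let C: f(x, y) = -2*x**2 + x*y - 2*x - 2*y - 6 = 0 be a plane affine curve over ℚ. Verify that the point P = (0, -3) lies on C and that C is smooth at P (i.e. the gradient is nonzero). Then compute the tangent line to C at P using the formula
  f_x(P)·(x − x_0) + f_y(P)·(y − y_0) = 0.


Tangent line at P: -5*x - 2*y - 6 = 0.

Step 1: f(0, -3) = 0, so P lies on C.
Step 2: partial derivatives
  f_x(x, y) = -4*x + y - 2, f_y(x, y) = x - 2.
  f_x(P) = -5, f_y(P) = -2 (gradient nonzero, so P is smooth).
Step 3: tangent line at P: -5·(x − 0) + -2·(y − -3) = 0.
Expanding: -5*x - 2*y - 6 = 0.


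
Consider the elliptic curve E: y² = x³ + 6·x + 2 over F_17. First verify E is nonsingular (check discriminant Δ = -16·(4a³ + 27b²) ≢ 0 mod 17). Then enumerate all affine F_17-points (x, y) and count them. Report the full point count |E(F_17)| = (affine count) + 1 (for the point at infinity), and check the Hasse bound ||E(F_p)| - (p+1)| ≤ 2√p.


Affine points = {(0, 6), (0, 11), (1, 3), (1, 14), (3, 8), (3, 9), (5, 2), (5, 15), (6, 4), (6, 13), (7, 8), (7, 9), (8, 1), (8, 16), (10, 5), (10, 12), (12, 0), (13, 4), (13, 13), (14, 5), (14, 12), (15, 4), (15, 13)}; affine count = 23; |E(F_17)| = 24.

Discriminant check: Δ ∝ 4a³ + 27b² = 4·6³ + 27·2² = 4·216 + 27·4 ≡ 3 (mod 17). Nonzero ⇒ E is nonsingular.
For each x ∈ F_17, compute rhs = x³ + 6·x + 2 mod 17, then count y ∈ F_17 with y² ≡ rhs.
  x = 0: rhs = 2, matching y values: 6, 11 (2 points).
  x = 1: rhs = 9, matching y values: 3, 14 (2 points).
  x = 2: rhs = 5, matching y values: none (0 points).
  x = 3: rhs = 13, matching y values: 8, 9 (2 points).
  x = 4: rhs = 5, matching y values: none (0 points).
  x = 5: rhs = 4, matching y values: 2, 15 (2 points).
  x = 6: rhs = 16, matching y values: 4, 13 (2 points).
  x = 7: rhs = 13, matching y values: 8, 9 (2 points).
  x = 8: rhs = 1, matching y values: 1, 16 (2 points).
  x = 9: rhs = 3, matching y values: none (0 points).
  x = 10: rhs = 8, matching y values: 5, 12 (2 points).
  x = 11: rhs = 5, matching y values: none (0 points).
  x = 12: rhs = 0, matching y values: 0 (1 points).
  x = 13: rhs = 16, matching y values: 4, 13 (2 points).
  x = 14: rhs = 8, matching y values: 5, 12 (2 points).
  x = 15: rhs = 16, matching y values: 4, 13 (2 points).
  x = 16: rhs = 12, matching y values: none (0 points).
Total affine count: 23.
Full point count |E(F_17)| = 23 + 1 = 24.
Hasse bound: |24 − (17+1)| = |6| = 6 ≤ 2√17 ≈ 8.2462 ✓.


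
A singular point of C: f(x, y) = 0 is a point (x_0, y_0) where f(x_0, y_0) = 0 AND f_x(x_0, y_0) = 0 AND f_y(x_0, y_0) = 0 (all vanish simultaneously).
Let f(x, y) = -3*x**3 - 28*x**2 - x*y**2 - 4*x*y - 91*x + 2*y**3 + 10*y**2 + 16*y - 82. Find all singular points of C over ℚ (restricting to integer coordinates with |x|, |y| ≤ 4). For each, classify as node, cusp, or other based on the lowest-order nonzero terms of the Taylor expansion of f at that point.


Singular points: {(-3, -2)}; classification: node.

Compute partial derivatives:
  f_x = -9*x**2 - 56*x - y**2 - 4*y - 91.
  f_y = -2*x*y - 4*x + 6*y**2 + 20*y + 16.
Scan x_0 ∈ {−4, ..., 4}. For each x_0, f_y(x_0, y) is a polynomial in y; find its integer roots y ∈ {−4, ..., 4}, then test f_x and f at those candidates.
  x = -4: f_y(-4, y) = 6*y**2 + 28*y + 32; vanishes at y ∈ {-2}. (-4, -2): f_x = -7 ≠ 0.
  x = -3: f_y(-3, y) = 6*y**2 + 26*y + 28; vanishes at y ∈ {-2}. (-3, -2): f_x = 0, f = 0 — SINGULAR.
  x = -2: f_y(-2, y) = 6*y**2 + 24*y + 24; vanishes at y ∈ {-2}. (-2, -2): f_x = -11 ≠ 0.
  x = -1: f_y(-1, y) = 6*y**2 + 22*y + 20; vanishes at y ∈ {-2}. (-1, -2): f_x = -40 ≠ 0.
  x = 0: f_y(0, y) = 6*y**2 + 20*y + 16; vanishes at y ∈ {-2}. (0, -2): f_x = -87 ≠ 0.
  x = 1: f_y(1, y) = 6*y**2 + 18*y + 12; vanishes at y ∈ {-2, -1}. (1, -2): f_x = -152 ≠ 0; (1, -1): f_x = -153 ≠ 0.
  x = 2: f_y(2, y) = 6*y**2 + 16*y + 8; vanishes at y ∈ {-2}. (2, -2): f_x = -235 ≠ 0.
  x = 3: f_y(3, y) = 6*y**2 + 14*y + 4; vanishes at y ∈ {-2}. (3, -2): f_x = -336 ≠ 0.
  x = 4: f_y(4, y) = 6*y**2 + 12*y; vanishes at y ∈ {-2, 0}. (4, -2): f_x = -455 ≠ 0; (4, 0): f_x = -459 ≠ 0.
Only singular point on the grid: (-3, -2).
Classify: substitute x = -3 + u, y = -2 + v and expand: f = -3*u**3 - u**2 - u*v**2 + 2*v**3 + v**2.
No constant or linear terms (consistent with a singular point). Quadratic part: -u**2 + v**2. Cubic part: -3*u**3 - u*v**2 + 2*v**3.
The quadratic part v**2 - u**2 = (v − u)(v + u) splits into two distinct linear factors, so there are two distinct tangent lines y − -2 = ±(x − -3) — this is a node (ordinary double point).
Classification: node.


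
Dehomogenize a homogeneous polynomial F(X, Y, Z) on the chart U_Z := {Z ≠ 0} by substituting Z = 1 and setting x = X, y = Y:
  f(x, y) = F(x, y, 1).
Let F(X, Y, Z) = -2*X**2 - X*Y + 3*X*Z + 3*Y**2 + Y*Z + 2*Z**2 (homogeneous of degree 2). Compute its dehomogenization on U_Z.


f(x, y) = -2*x**2 - x*y + 3*x + 3*y**2 + y + 2

On U_Z we set Z = 1. Each monomial c·X^i·Y^j·Z^k in F becomes c·x^i·y^j·1^k = c·x^i·y^j.
Substituting Z = 1: F(X, Y, 1) = -2*x**2 - x*y + 3*x + 3*y**2 + y + 2.
Note: deg(f) ≤ deg(F) = 2; strict inequality happens when F is divisible by Z (lost terms).


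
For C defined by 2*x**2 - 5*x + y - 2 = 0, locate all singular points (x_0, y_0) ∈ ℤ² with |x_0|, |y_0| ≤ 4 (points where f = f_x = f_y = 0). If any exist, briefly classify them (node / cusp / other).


No singular points in the scanned grid; C is smooth there.

Compute partial derivatives:
  f_x = 4*x - 5.
  f_y = 1.
f_y = 1 is a nonzero constant, so f_y never vanishes: no point (x, y) can satisfy f = f_x = f_y = 0. In particular no (x, y) ∈ {−4, ..., 4}² is singular; the curve is smooth.


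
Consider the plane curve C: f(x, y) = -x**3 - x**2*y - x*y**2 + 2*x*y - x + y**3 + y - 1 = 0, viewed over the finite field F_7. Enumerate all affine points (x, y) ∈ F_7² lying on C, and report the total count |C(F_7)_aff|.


Affine F_7-points: {(1, 3), (1, 6), (3, 1), (4, 2), (5, 4)}; count = 5.

For each of the 49 pairs (x, y) ∈ F_7², evaluate f(x, y) mod 7. Record the zeros.
  x = 0: [0↦6, 1↦1, 2↦2, 3↦1, 4↦4, 5↦3, 6↦4]  zeros at y ∈ ∅
  x = 1: [0↦4, 1↦6, 2↦5, 3↦0, 4↦4, 5↦2, 6↦0]  zeros at y ∈ {3, 6}
  x = 2: [0↦3, 1↦3, 2↦5, 3↦1, 4↦4, 5↦6, 6↦6]  zeros at y ∈ ∅
  x = 3: [0↦4, 1↦0, 2↦3, 3↦5, 4↦5, 5↦2, 6↦2]  zeros at y ∈ {1}
  x = 4: [0↦1, 1↦5, 2↦0, 3↦6, 4↦1, 5↦5, 6↦3]  zeros at y ∈ {2}
  x = 5: [0↦2, 1↦5, 2↦4, 3↦5, 4↦0, 5↦2, 6↦3]  zeros at y ∈ {4}
  x = 6: [0↦1, 1↦1, 2↦2, 3↦3, 4↦3, 5↦1, 6↦3]  zeros at y ∈ ∅
Collecting zeros: affine points = {(1, 3), (1, 6), (3, 1), (4, 2), (5, 4)}.
Total count |C(F_7)_aff| = 5.


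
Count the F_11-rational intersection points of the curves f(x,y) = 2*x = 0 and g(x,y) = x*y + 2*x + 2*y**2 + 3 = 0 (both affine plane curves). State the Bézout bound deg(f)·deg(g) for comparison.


Common zeros: {(0, 2), (0, 9)}; count = 2; Bézout bound = 2.

deg(f) = 1, deg(g) = 2, so Bézout bound = 2.
Scan x ∈ F_11. For each x, list the y ∈ F_11 with f(x, y) ≡ 0 and those with g(x, y) ≡ 0 (mod 11); the common zeros in that column are the intersection.
  x = 0: f ≡ 0 at y ∈ {0, 1, 2, 3, 4, 5, 6, 7, 8, 9, 10}; g ≡ 0 at y ∈ {2, 9}; common: {2, 9}.
  x = 1: f ≡ 0 at y ∈ ∅; g ≡ 0 at y ∈ {7, 9}; common: ∅.
  x = 2: f ≡ 0 at y ∈ ∅; g ≡ 0 at y ∈ {1, 9}; common: ∅.
  x = 3: f ≡ 0 at y ∈ ∅; g ≡ 0 at y ∈ {6, 9}; common: ∅.
  x = 4: f ≡ 0 at y ∈ ∅; g ≡ 0 at y ∈ {0, 9}; common: ∅.
  x = 5: f ≡ 0 at y ∈ ∅; g ≡ 0 at y ∈ {5, 9}; common: ∅.
  x = 6: f ≡ 0 at y ∈ ∅; g ≡ 0 at y ∈ {9, 10}; common: ∅.
  x = 7: f ≡ 0 at y ∈ ∅; g ≡ 0 at y ∈ {4, 9}; common: ∅.
  x = 8: f ≡ 0 at y ∈ ∅; g ≡ 0 at y ∈ {9}; common: ∅.
  x = 9: f ≡ 0 at y ∈ ∅; g ≡ 0 at y ∈ {3, 9}; common: ∅.
  x = 10: f ≡ 0 at y ∈ ∅; g ≡ 0 at y ∈ {8, 9}; common: ∅.
Collecting: common zeros = {(0, 2), (0, 9)}, so the count is 2.
Comparison with the Bézout bound: 2 ≤ 2 = deg(f)·deg(g), as expected for curves with no common component (the bound is attained).


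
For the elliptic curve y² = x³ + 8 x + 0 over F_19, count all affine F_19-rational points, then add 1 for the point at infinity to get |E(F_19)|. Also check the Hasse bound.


Affine points = {(0, 0), (1, 3), (1, 16), (2, 9), (2, 10), (4, 1), (4, 18), (6, 6), (6, 13), (7, 0), (8, 5), (8, 14), (10, 4), (10, 15), (12, 0), (14, 5), (14, 14), (16, 5), (16, 14)}; affine count = 19; |E(F_19)| = 20.

Discriminant check: Δ ∝ 4a³ + 27b² = 4·8³ + 27·0² = 4·512 + 27·0 ≡ 15 (mod 19). Nonzero ⇒ E is nonsingular.
For each x ∈ F_19, compute rhs = x³ + 8·x + 0 mod 19, then count y ∈ F_19 with y² ≡ rhs.
  x = 0: rhs = 0, matching y values: 0 (1 points).
  x = 1: rhs = 9, matching y values: 3, 16 (2 points).
  x = 2: rhs = 5, matching y values: 9, 10 (2 points).
  x = 3: rhs = 13, matching y values: none (0 points).
  x = 4: rhs = 1, matching y values: 1, 18 (2 points).
  x = 5: rhs = 13, matching y values: none (0 points).
  x = 6: rhs = 17, matching y values: 6, 13 (2 points).
  x = 7: rhs = 0, matching y values: 0 (1 points).
  x = 8: rhs = 6, matching y values: 5, 14 (2 points).
  x = 9: rhs = 3, matching y values: none (0 points).
  x = 10: rhs = 16, matching y values: 4, 15 (2 points).
  x = 11: rhs = 13, matching y values: none (0 points).
  x = 12: rhs = 0, matching y values: 0 (1 points).
  x = 13: rhs = 2, matching y values: none (0 points).
  x = 14: rhs = 6, matching y values: 5, 14 (2 points).
  x = 15: rhs = 18, matching y values: none (0 points).
  x = 16: rhs = 6, matching y values: 5, 14 (2 points).
  x = 17: rhs = 14, matching y values: none (0 points).
  x = 18: rhs = 10, matching y values: none (0 points).
Total affine count: 19.
Full point count |E(F_19)| = 19 + 1 = 20.
Hasse bound: |20 − (19+1)| = |0| = 0 ≤ 2√19 ≈ 8.7178 ✓.


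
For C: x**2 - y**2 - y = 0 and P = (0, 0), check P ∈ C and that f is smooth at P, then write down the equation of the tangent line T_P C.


Tangent line at P: -y = 0.

Step 1: f(0, 0) = 0, so P lies on C.
Step 2: partial derivatives
  f_x(x, y) = 2*x, f_y(x, y) = -2*y - 1.
  f_x(P) = 0, f_y(P) = -1 (gradient nonzero, so P is smooth).
Step 3: tangent line at P: 0·(x − 0) + -1·(y − 0) = 0.
Expanding: -y = 0.


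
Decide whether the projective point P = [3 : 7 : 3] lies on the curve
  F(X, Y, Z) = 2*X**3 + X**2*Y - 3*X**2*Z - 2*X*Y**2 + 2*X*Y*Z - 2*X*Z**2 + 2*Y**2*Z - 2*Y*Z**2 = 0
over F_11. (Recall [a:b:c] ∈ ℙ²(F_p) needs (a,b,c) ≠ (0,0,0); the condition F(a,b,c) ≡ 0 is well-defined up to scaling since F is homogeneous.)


F(3,7,3) ≡ 4 (mod 11); P is NOT on the curve.

Evaluate F(3, 7, 3) term-by-term (mod 11).
  2*X**3 ↦ 2·27·1·1 = 54
  X**2*Y ↦ 1·9·7·1 = 63
  -3*X**2*Z ↦ -3·9·1·3 = -81
  -2*X*Y**2 ↦ -2·3·49·1 = -294
  2*X*Y*Z ↦ 2·3·7·3 = 126
  -2*X*Z**2 ↦ -2·3·1·9 = -54
  2*Y**2*Z ↦ 2·1·49·3 = 294
  -2*Y*Z**2 ↦ -2·1·7·9 = -126
Sum: F(3, 7, 3) = (54) + (63) + (-81) + (-294) + (126) + (-54) + (294) + (-126) = -18.
Reducing mod 11: -18 ≡ 4 (mod 11).
Since F(a, b, c) ≡ 4 ≠ 0 (mod 11), P does NOT lie on the curve.


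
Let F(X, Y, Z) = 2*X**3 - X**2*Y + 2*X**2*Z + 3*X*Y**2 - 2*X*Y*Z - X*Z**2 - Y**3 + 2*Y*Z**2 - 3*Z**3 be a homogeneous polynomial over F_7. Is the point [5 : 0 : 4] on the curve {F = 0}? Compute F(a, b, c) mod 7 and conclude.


F(5,0,4) ≡ 3 (mod 7); P is NOT on the curve.

Evaluate F(5, 0, 4) term-by-term (mod 7).
  2*X**3 ↦ 2·125·1·1 = 250
  -X**2*Y ↦ -1·25·0·1 = 0
  2*X**2*Z ↦ 2·25·1·4 = 200
  3*X*Y**2 ↦ 3·5·0·1 = 0
  -2*X*Y*Z ↦ -2·5·0·4 = 0
  -X*Z**2 ↦ -1·5·1·16 = -80
  -Y**3 ↦ -1·1·0·1 = 0
  2*Y*Z**2 ↦ 2·1·0·16 = 0
  -3*Z**3 ↦ -3·1·1·64 = -192
Sum: F(5, 0, 4) = (250) + (0) + (200) + (0) + (0) + (-80) + (0) + (0) + (-192) = 178.
Reducing mod 7: 178 ≡ 3 (mod 7).
Since F(a, b, c) ≡ 3 ≠ 0 (mod 7), P does NOT lie on the curve.


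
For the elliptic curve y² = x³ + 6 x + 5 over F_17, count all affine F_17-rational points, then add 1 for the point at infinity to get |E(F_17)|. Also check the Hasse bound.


Affine points = {(2, 5), (2, 12), (3, 4), (3, 13), (4, 5), (4, 12), (6, 6), (6, 11), (7, 4), (7, 13), (8, 2), (8, 15), (11, 5), (11, 12), (13, 6), (13, 11), (15, 6), (15, 11), (16, 7), (16, 10)}; affine count = 20; |E(F_17)| = 21.

Discriminant check: Δ ∝ 4a³ + 27b² = 4·6³ + 27·5² = 4·216 + 27·25 ≡ 9 (mod 17). Nonzero ⇒ E is nonsingular.
For each x ∈ F_17, compute rhs = x³ + 6·x + 5 mod 17, then count y ∈ F_17 with y² ≡ rhs.
  x = 0: rhs = 5, matching y values: none (0 points).
  x = 1: rhs = 12, matching y values: none (0 points).
  x = 2: rhs = 8, matching y values: 5, 12 (2 points).
  x = 3: rhs = 16, matching y values: 4, 13 (2 points).
  x = 4: rhs = 8, matching y values: 5, 12 (2 points).
  x = 5: rhs = 7, matching y values: none (0 points).
  x = 6: rhs = 2, matching y values: 6, 11 (2 points).
  x = 7: rhs = 16, matching y values: 4, 13 (2 points).
  x = 8: rhs = 4, matching y values: 2, 15 (2 points).
  x = 9: rhs = 6, matching y values: none (0 points).
  x = 10: rhs = 11, matching y values: none (0 points).
  x = 11: rhs = 8, matching y values: 5, 12 (2 points).
  x = 12: rhs = 3, matching y values: none (0 points).
  x = 13: rhs = 2, matching y values: 6, 11 (2 points).
  x = 14: rhs = 11, matching y values: none (0 points).
  x = 15: rhs = 2, matching y values: 6, 11 (2 points).
  x = 16: rhs = 15, matching y values: 7, 10 (2 points).
Total affine count: 20.
Full point count |E(F_17)| = 20 + 1 = 21.
Hasse bound: |21 − (17+1)| = |3| = 3 ≤ 2√17 ≈ 8.2462 ✓.


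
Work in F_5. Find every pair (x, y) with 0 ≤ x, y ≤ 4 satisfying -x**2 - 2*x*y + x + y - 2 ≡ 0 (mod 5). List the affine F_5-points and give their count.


Affine F_5-points: {(0, 2), (1, 3), (2, 2), (4, 3)}; count = 4.

For each of the 25 pairs (x, y) ∈ F_5², evaluate f(x, y) mod 5. Record the zeros.
  x = 0: [0↦3, 1↦4, 2↦0, 3↦1, 4↦2]  zeros at y ∈ {2}
  x = 1: [0↦3, 1↦2, 2↦1, 3↦0, 4↦4]  zeros at y ∈ {3}
  x = 2: [0↦1, 1↦3, 2↦0, 3↦2, 4↦4]  zeros at y ∈ {2}
  x = 3: [0↦2, 1↦2, 2↦2, 3↦2, 4↦2]  zeros at y ∈ ∅
  x = 4: [0↦1, 1↦4, 2↦2, 3↦0, 4↦3]  zeros at y ∈ {3}
Collecting zeros: affine points = {(0, 2), (1, 3), (2, 2), (4, 3)}.
Total count |C(F_5)_aff| = 4.


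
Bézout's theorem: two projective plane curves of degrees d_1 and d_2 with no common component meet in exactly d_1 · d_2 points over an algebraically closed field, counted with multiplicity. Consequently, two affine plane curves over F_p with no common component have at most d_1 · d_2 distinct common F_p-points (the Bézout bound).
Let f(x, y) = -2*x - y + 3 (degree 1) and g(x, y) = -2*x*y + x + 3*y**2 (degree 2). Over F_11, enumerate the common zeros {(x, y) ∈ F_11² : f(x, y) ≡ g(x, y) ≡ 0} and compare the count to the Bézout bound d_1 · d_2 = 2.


Common zeros: ∅; count = 0; Bézout bound = 2.

deg(f) = 1, deg(g) = 2, so Bézout bound = 2.
Scan x ∈ F_11. For each x, list the y ∈ F_11 with f(x, y) ≡ 0 and those with g(x, y) ≡ 0 (mod 11); the common zeros in that column are the intersection.
  x = 0: f ≡ 0 at y ∈ {3}; g ≡ 0 at y ∈ {0}; common: ∅.
  x = 1: f ≡ 0 at y ∈ {1}; g ≡ 0 at y ∈ {3, 5}; common: ∅.
  x = 2: f ≡ 0 at y ∈ {10}; g ≡ 0 at y ∈ {7, 9}; common: ∅.
  x = 3: f ≡ 0 at y ∈ {8}; g ≡ 0 at y ∈ {1}; common: ∅.
  x = 4: f ≡ 0 at y ∈ {6}; g ≡ 0 at y ∈ {2, 8}; common: ∅.
  x = 5: f ≡ 0 at y ∈ {4}; g ≡ 0 at y ∈ ∅; common: ∅.
  x = 6: f ≡ 0 at y ∈ {2}; g ≡ 0 at y ∈ ∅; common: ∅.
  x = 7: f ≡ 0 at y ∈ {0}; g ≡ 0 at y ∈ ∅; common: ∅.
  x = 8: f ≡ 0 at y ∈ {9}; g ≡ 0 at y ∈ ∅; common: ∅.
  x = 9: f ≡ 0 at y ∈ {7}; g ≡ 0 at y ∈ ∅; common: ∅.
  x = 10: f ≡ 0 at y ∈ {5}; g ≡ 0 at y ∈ {4, 10}; common: ∅.
Collecting: common zeros = ∅, so the count is 0.
Comparison with the Bézout bound: 0 ≤ 2 = deg(f)·deg(g), as expected for curves with no common component (the affine F_11-count falls short of the bound because intersections may lie at infinity, over extension fields, or carry multiplicity).


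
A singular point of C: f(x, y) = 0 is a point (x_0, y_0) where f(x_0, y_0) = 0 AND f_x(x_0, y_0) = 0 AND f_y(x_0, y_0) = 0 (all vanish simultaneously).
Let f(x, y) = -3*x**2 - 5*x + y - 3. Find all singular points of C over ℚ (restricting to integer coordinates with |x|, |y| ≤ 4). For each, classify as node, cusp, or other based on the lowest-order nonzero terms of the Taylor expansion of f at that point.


No singular points in the scanned grid; C is smooth there.

Compute partial derivatives:
  f_x = -6*x - 5.
  f_y = 1.
f_y = 1 is a nonzero constant, so f_y never vanishes: no point (x, y) can satisfy f = f_x = f_y = 0. In particular no (x, y) ∈ {−4, ..., 4}² is singular; the curve is smooth.


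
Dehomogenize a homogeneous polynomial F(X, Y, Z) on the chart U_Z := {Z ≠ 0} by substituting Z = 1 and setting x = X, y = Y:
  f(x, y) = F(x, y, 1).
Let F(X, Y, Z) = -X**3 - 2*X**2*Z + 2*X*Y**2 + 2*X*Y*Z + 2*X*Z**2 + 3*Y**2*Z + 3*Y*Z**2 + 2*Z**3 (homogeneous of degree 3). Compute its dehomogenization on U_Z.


f(x, y) = -x**3 - 2*x**2 + 2*x*y**2 + 2*x*y + 2*x + 3*y**2 + 3*y + 2

On U_Z we set Z = 1. Each monomial c·X^i·Y^j·Z^k in F becomes c·x^i·y^j·1^k = c·x^i·y^j.
Substituting Z = 1: F(X, Y, 1) = -x**3 - 2*x**2 + 2*x*y**2 + 2*x*y + 2*x + 3*y**2 + 3*y + 2.
Note: deg(f) ≤ deg(F) = 3; strict inequality happens when F is divisible by Z (lost terms).


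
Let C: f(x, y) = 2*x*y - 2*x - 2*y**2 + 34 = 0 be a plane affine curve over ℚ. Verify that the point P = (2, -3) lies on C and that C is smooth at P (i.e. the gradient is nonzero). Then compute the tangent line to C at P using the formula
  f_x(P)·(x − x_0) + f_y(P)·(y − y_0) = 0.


Tangent line at P: -8*x + 16*y + 64 = 0.

Step 1: f(2, -3) = 0, so P lies on C.
Step 2: partial derivatives
  f_x(x, y) = 2*y - 2, f_y(x, y) = 2*x - 4*y.
  f_x(P) = -8, f_y(P) = 16 (gradient nonzero, so P is smooth).
Step 3: tangent line at P: -8·(x − 2) + 16·(y − -3) = 0.
Expanding: -8*x + 16*y + 64 = 0.


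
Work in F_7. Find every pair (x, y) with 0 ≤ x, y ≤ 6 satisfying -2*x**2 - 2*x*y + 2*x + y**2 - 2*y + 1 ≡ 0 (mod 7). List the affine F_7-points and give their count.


Affine F_7-points: {(0, 1)}; count = 1.

For each of the 49 pairs (x, y) ∈ F_7², evaluate f(x, y) mod 7. Record the zeros.
  x = 0: [0↦1, 1↦0, 2↦1, 3↦4, 4↦2, 5↦2, 6↦4]  zeros at y ∈ {1}
  x = 1: [0↦1, 1↦5, 2↦4, 3↦5, 4↦1, 5↦6, 6↦6]  zeros at y ∈ ∅
  x = 2: [0↦4, 1↦6, 2↦3, 3↦2, 4↦3, 5↦6, 6↦4]  zeros at y ∈ ∅
  x = 3: [0↦3, 1↦3, 2↦5, 3↦2, 4↦1, 5↦2, 6↦5]  zeros at y ∈ ∅
  x = 4: [0↦5, 1↦3, 2↦3, 3↦5, 4↦2, 5↦1, 6↦2]  zeros at y ∈ ∅
  x = 5: [0↦3, 1↦6, 2↦4, 3↦4, 4↦6, 5↦3, 6↦2]  zeros at y ∈ ∅
  x = 6: [0↦4, 1↦5, 2↦1, 3↦6, 4↦6, 5↦1, 6↦5]  zeros at y ∈ ∅
Collecting zeros: affine points = {(0, 1)}.
Total count |C(F_7)_aff| = 1.


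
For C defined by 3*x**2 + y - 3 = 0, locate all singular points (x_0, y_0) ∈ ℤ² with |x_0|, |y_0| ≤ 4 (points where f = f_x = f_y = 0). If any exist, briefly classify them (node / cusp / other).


No singular points in the scanned grid; C is smooth there.

Compute partial derivatives:
  f_x = 6*x.
  f_y = 1.
f_y = 1 is a nonzero constant, so f_y never vanishes: no point (x, y) can satisfy f = f_x = f_y = 0. In particular no (x, y) ∈ {−4, ..., 4}² is singular; the curve is smooth.


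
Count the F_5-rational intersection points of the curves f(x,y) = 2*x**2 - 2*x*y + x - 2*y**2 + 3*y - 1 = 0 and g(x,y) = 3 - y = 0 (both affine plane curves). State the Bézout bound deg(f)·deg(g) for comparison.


Common zeros: {(0, 3)}; count = 1; Bézout bound = 2.

deg(f) = 2, deg(g) = 1, so Bézout bound = 2.
Scan x ∈ F_5. For each x, list the y ∈ F_5 with f(x, y) ≡ 0 and those with g(x, y) ≡ 0 (mod 5); the common zeros in that column are the intersection.
  x = 0: f ≡ 0 at y ∈ {1, 3}; g ≡ 0 at y ∈ {3}; common: {3}.
  x = 1: f ≡ 0 at y ∈ ∅; g ≡ 0 at y ∈ {3}; common: ∅.
  x = 2: f ≡ 0 at y ∈ ∅; g ≡ 0 at y ∈ {3}; common: ∅.
  x = 3: f ≡ 0 at y ∈ {0, 1}; g ≡ 0 at y ∈ {3}; common: ∅.
  x = 4: f ≡ 0 at y ∈ {0}; g ≡ 0 at y ∈ {3}; common: ∅.
Collecting: common zeros = {(0, 3)}, so the count is 1.
Comparison with the Bézout bound: 1 ≤ 2 = deg(f)·deg(g), as expected for curves with no common component (the affine F_5-count falls short of the bound because intersections may lie at infinity, over extension fields, or carry multiplicity).


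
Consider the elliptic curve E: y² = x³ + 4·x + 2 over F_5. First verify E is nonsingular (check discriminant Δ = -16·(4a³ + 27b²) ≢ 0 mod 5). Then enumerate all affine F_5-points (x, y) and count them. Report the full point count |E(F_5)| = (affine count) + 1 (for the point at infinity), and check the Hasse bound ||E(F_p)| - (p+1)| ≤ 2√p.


Affine points = {(3, 1), (3, 4)}; affine count = 2; |E(F_5)| = 3.

Discriminant check: Δ ∝ 4a³ + 27b² = 4·4³ + 27·2² = 4·64 + 27·4 ≡ 4 (mod 5). Nonzero ⇒ E is nonsingular.
For each x ∈ F_5, compute rhs = x³ + 4·x + 2 mod 5, then count y ∈ F_5 with y² ≡ rhs.
  x = 0: rhs = 2, matching y values: none (0 points).
  x = 1: rhs = 2, matching y values: none (0 points).
  x = 2: rhs = 3, matching y values: none (0 points).
  x = 3: rhs = 1, matching y values: 1, 4 (2 points).
  x = 4: rhs = 2, matching y values: none (0 points).
Total affine count: 2.
Full point count |E(F_5)| = 2 + 1 = 3.
Hasse bound: |3 − (5+1)| = |-3| = 3 ≤ 2√5 ≈ 4.4721 ✓.


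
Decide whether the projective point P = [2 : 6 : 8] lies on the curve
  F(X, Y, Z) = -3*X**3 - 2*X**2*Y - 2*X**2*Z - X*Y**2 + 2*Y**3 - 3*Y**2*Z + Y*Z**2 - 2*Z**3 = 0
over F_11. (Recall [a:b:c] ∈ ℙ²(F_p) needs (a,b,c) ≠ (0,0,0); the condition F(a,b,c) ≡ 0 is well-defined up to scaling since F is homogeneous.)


F(2,6,8) ≡ 7 (mod 11); P is NOT on the curve.

Evaluate F(2, 6, 8) term-by-term (mod 11).
  -3*X**3 ↦ -3·8·1·1 = -24
  -2*X**2*Y ↦ -2·4·6·1 = -48
  -2*X**2*Z ↦ -2·4·1·8 = -64
  -X*Y**2 ↦ -1·2·36·1 = -72
  2*Y**3 ↦ 2·1·216·1 = 432
  -3*Y**2*Z ↦ -3·1·36·8 = -864
  Y*Z**2 ↦ 1·1·6·64 = 384
  -2*Z**3 ↦ -2·1·1·512 = -1024
Sum: F(2, 6, 8) = (-24) + (-48) + (-64) + (-72) + (432) + (-864) + (384) + (-1024) = -1280.
Reducing mod 11: -1280 ≡ 7 (mod 11).
Since F(a, b, c) ≡ 7 ≠ 0 (mod 11), P does NOT lie on the curve.
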